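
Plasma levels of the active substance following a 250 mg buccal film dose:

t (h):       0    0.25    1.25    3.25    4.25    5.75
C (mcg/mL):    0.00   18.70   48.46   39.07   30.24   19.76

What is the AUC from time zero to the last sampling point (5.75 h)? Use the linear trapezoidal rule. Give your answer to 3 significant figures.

AUC = 196 mcg/mL·h

Trapezoidal AUC_0→5.75:
  [0→0.25]: (0.00+18.70)/2 × 0.25 = 2.3375
  [0.25→1.25]: (18.70+48.46)/2 × 1 = 33.58
  [1.25→3.25]: (48.46+39.07)/2 × 2 = 87.53
  [3.25→4.25]: (39.07+30.24)/2 × 1 = 34.655
  [4.25→5.75]: (30.24+19.76)/2 × 1.5 = 37.5
  Sum = 195.6025 mcg/mL·h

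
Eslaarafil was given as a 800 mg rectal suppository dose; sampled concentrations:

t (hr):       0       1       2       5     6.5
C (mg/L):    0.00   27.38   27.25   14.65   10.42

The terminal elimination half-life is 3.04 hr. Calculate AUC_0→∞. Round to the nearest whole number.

Trapezoidal AUC_0→6.5:
  [0→1]: (0.00+27.38)/2 × 1 = 13.69
  [1→2]: (27.38+27.25)/2 × 1 = 27.315
  [2→5]: (27.25+14.65)/2 × 3 = 62.85
  [5→6.5]: (14.65+10.42)/2 × 1.5 = 18.8025
  Sum = 122.6575 mg/L·hr
k_e = ln2 / t½ = 0.693147 / 3.04 = 0.2280 hr^-1
Extrapolated tail: C_last / k_e = 10.42 / 0.228 = 45.702
AUC_0→∞ = 122.6575 + 45.702 = 168.3595 mg/L·hr

AUC = 168 mg/L·hr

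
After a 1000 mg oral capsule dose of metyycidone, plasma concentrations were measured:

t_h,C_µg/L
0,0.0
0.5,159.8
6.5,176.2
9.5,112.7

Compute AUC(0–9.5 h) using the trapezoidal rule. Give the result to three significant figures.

Trapezoidal AUC_0→9.5:
  [0→0.5]: (0.0+159.8)/2 × 0.5 = 39.95
  [0.5→6.5]: (159.8+176.2)/2 × 6 = 1008.0
  [6.5→9.5]: (176.2+112.7)/2 × 3 = 433.35
  Sum = 1481.3 µg/L·h

AUC = 1480 µg/L·h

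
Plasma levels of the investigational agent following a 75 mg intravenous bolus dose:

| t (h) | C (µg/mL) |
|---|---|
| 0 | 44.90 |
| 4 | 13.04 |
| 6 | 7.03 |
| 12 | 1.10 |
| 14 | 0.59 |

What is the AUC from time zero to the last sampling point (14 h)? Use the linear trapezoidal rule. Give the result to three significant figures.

AUC = 162 µg/mL·h

Trapezoidal AUC_0→14:
  [0→4]: (44.90+13.04)/2 × 4 = 115.88
  [4→6]: (13.04+7.03)/2 × 2 = 20.07
  [6→12]: (7.03+1.10)/2 × 6 = 24.39
  [12→14]: (1.10+0.59)/2 × 2 = 1.69
  Sum = 162.03 µg/mL·h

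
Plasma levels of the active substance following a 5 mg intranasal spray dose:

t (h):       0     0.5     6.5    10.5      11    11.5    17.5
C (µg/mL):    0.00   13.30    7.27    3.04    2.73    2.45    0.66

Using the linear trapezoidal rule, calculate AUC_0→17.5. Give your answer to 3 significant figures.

AUC = 97.7 µg/mL·h

Trapezoidal AUC_0→17.5:
  [0→0.5]: (0.00+13.30)/2 × 0.5 = 3.325
  [0.5→6.5]: (13.30+7.27)/2 × 6 = 61.71
  [6.5→10.5]: (7.27+3.04)/2 × 4 = 20.62
  [10.5→11]: (3.04+2.73)/2 × 0.5 = 1.4425
  [11→11.5]: (2.73+2.45)/2 × 0.5 = 1.295
  [11.5→17.5]: (2.45+0.66)/2 × 6 = 9.33
  Sum = 97.7225 µg/mL·h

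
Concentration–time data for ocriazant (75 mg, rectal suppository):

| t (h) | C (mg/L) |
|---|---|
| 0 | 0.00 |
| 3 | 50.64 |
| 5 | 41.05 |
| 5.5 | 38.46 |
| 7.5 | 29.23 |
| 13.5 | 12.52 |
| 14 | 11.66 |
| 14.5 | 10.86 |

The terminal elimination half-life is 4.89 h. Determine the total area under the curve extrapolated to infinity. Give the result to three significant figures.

Trapezoidal AUC_0→14.5:
  [0→3]: (0.00+50.64)/2 × 3 = 75.96
  [3→5]: (50.64+41.05)/2 × 2 = 91.69
  [5→5.5]: (41.05+38.46)/2 × 0.5 = 19.8775
  [5.5→7.5]: (38.46+29.23)/2 × 2 = 67.69
  [7.5→13.5]: (29.23+12.52)/2 × 6 = 125.25
  [13.5→14]: (12.52+11.66)/2 × 0.5 = 6.045
  [14→14.5]: (11.66+10.86)/2 × 0.5 = 5.63
  Sum = 392.1425 mg/L·h
k_e = ln2 / t½ = 0.693147 / 4.89 = 0.1417 h^-1
Extrapolated tail: C_last / k_e = 10.86 / 0.1417 = 76.641
AUC_0→∞ = 392.1425 + 76.641 = 468.7835 mg/L·h

AUC = 469 mg/L·h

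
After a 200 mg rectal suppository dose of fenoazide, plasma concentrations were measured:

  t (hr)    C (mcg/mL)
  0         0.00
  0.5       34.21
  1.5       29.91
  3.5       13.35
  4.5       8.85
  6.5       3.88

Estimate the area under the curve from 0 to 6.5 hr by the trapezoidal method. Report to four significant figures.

AUC = 107.7 mcg/mL·hr

Trapezoidal AUC_0→6.5:
  [0→0.5]: (0.00+34.21)/2 × 0.5 = 8.5525
  [0.5→1.5]: (34.21+29.91)/2 × 1 = 32.06
  [1.5→3.5]: (29.91+13.35)/2 × 2 = 43.26
  [3.5→4.5]: (13.35+8.85)/2 × 1 = 11.1
  [4.5→6.5]: (8.85+3.88)/2 × 2 = 12.73
  Sum = 107.7025 mcg/mL·hr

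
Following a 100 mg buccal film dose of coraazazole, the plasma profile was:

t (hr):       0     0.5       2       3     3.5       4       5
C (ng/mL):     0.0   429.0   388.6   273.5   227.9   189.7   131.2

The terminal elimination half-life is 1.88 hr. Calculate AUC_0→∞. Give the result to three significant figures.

Trapezoidal AUC_0→5:
  [0→0.5]: (0.0+429.0)/2 × 0.5 = 107.25
  [0.5→2]: (429.0+388.6)/2 × 1.5 = 613.2
  [2→3]: (388.6+273.5)/2 × 1 = 331.05
  [3→3.5]: (273.5+227.9)/2 × 0.5 = 125.35
  [3.5→4]: (227.9+189.7)/2 × 0.5 = 104.4
  [4→5]: (189.7+131.2)/2 × 1 = 160.45
  Sum = 1441.7 ng/mL·hr
k_e = ln2 / t½ = 0.693147 / 1.88 = 0.3687 hr^-1
Extrapolated tail: C_last / k_e = 131.2 / 0.3687 = 355.845
AUC_0→∞ = 1441.7 + 355.845 = 1797.545 ng/mL·hr

AUC = 1800 ng/mL·hr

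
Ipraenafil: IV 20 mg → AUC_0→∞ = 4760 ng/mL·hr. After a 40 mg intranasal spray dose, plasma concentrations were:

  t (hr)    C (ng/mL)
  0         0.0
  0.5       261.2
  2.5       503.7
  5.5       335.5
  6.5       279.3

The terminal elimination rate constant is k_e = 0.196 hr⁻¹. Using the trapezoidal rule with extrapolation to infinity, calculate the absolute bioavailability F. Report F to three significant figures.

Trapezoidal AUC_0→6.5 (intranasal spray):
  [0→0.5]: (0.0+261.2)/2 × 0.5 = 65.3
  [0.5→2.5]: (261.2+503.7)/2 × 2 = 764.9
  [2.5→5.5]: (503.7+335.5)/2 × 3 = 1258.8
  [5.5→6.5]: (335.5+279.3)/2 × 1 = 307.4
  Sum = 2396.4 ng/mL·hr
Tail: C_last/k_e = 279.3/0.196 = 1425.000
AUC_0→∞ (intranasal spray) = 2396.4 + 1425.000 = 3821.4 ng/mL·hr
F = (AUC_ev/D_ev)/(AUC_iv/D_iv) = (3821.4/40)/(4760/20) = 95.535/238 = 0.4014

F = 0.401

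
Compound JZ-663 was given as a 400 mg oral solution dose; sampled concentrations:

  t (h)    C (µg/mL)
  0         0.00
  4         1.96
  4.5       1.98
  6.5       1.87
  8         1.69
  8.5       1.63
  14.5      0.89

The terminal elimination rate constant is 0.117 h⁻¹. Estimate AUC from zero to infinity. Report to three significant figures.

AUC = 27.4 µg/mL·h

Trapezoidal AUC_0→14.5:
  [0→4]: (0.00+1.96)/2 × 4 = 3.92
  [4→4.5]: (1.96+1.98)/2 × 0.5 = 0.985
  [4.5→6.5]: (1.98+1.87)/2 × 2 = 3.85
  [6.5→8]: (1.87+1.69)/2 × 1.5 = 2.67
  [8→8.5]: (1.69+1.63)/2 × 0.5 = 0.83
  [8.5→14.5]: (1.63+0.89)/2 × 6 = 7.56
  Sum = 19.815 µg/mL·h
Extrapolated tail: C_last / k_e = 0.89 / 0.117 = 7.607
AUC_0→∞ = 19.815 + 7.607 = 27.422 µg/mL·h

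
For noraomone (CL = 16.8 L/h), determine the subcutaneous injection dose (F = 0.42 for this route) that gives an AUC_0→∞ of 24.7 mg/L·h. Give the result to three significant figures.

Dose = 988 mg

Dose = CL × AUC_0→∞ / F
     = 16.8 × 24.7 / 0.42 = 988 mg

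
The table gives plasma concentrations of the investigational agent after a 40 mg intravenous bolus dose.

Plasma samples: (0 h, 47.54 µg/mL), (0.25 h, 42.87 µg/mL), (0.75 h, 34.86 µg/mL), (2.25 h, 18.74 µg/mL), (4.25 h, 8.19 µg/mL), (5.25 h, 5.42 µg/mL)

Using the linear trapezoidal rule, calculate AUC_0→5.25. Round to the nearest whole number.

Trapezoidal AUC_0→5.25:
  [0→0.25]: (47.54+42.87)/2 × 0.25 = 11.30125
  [0.25→0.75]: (42.87+34.86)/2 × 0.5 = 19.4325
  [0.75→2.25]: (34.86+18.74)/2 × 1.5 = 40.2
  [2.25→4.25]: (18.74+8.19)/2 × 2 = 26.93
  [4.25→5.25]: (8.19+5.42)/2 × 1 = 6.805
  Sum = 104.66875 µg/mL·h

AUC = 105 µg/mL·h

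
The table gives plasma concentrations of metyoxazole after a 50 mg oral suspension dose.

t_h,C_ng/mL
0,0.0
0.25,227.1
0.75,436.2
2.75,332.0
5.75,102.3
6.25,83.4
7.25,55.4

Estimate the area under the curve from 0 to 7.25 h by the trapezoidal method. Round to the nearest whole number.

Trapezoidal AUC_0→7.25:
  [0→0.25]: (0.0+227.1)/2 × 0.25 = 28.3875
  [0.25→0.75]: (227.1+436.2)/2 × 0.5 = 165.825
  [0.75→2.75]: (436.2+332.0)/2 × 2 = 768.2
  [2.75→5.75]: (332.0+102.3)/2 × 3 = 651.45
  [5.75→6.25]: (102.3+83.4)/2 × 0.5 = 46.425
  [6.25→7.25]: (83.4+55.4)/2 × 1 = 69.4
  Sum = 1729.6875 ng/mL·h

AUC = 1730 ng/mL·h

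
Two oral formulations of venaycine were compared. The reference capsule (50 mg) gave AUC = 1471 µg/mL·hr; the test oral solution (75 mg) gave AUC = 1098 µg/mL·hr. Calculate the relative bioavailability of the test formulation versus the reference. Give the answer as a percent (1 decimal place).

F_rel = 49.8%

F_rel = (AUC_test/D_test) / (AUC_ref/D_ref)
      = (1098/75) / (1471/50)
      = 14.64 / 29.42 = 0.4976 = 49.76%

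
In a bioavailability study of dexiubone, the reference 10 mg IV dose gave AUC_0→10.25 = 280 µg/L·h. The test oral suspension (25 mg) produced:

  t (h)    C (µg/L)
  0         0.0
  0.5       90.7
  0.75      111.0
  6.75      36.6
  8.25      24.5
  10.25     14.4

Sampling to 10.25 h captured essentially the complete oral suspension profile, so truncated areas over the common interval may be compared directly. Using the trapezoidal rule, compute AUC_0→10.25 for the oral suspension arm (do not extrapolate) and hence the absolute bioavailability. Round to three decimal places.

Trapezoidal AUC_0→10.25 (oral suspension):
  [0→0.5]: (0.0+90.7)/2 × 0.5 = 22.675
  [0.5→0.75]: (90.7+111.0)/2 × 0.25 = 25.2125
  [0.75→6.75]: (111.0+36.6)/2 × 6 = 442.8
  [6.75→8.25]: (36.6+24.5)/2 × 1.5 = 45.825
  [8.25→10.25]: (24.5+14.4)/2 × 2 = 38.9
  Sum = 575.4125 µg/L·h
F = (AUC_ev/D_ev)/(AUC_iv/D_iv) = (575.4125/25)/(280/10) = 23.0165/28 = 0.8220

F = 0.822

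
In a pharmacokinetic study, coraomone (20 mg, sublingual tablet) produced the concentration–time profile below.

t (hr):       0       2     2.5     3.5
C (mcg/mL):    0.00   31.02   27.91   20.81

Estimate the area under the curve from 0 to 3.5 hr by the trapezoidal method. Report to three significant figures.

AUC = 70.1 mcg/mL·hr

Trapezoidal AUC_0→3.5:
  [0→2]: (0.00+31.02)/2 × 2 = 31.02
  [2→2.5]: (31.02+27.91)/2 × 0.5 = 14.7325
  [2.5→3.5]: (27.91+20.81)/2 × 1 = 24.36
  Sum = 70.1125 mcg/mL·hr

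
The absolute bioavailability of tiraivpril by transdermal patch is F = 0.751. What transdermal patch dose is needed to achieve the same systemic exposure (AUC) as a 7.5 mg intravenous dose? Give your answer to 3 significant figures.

For equal systemic exposure: F × D_ev = D_iv
D_ev = D_iv / F = 7.5 / 0.751 = 9.98668 mg

D_transdermal = 9.99 mg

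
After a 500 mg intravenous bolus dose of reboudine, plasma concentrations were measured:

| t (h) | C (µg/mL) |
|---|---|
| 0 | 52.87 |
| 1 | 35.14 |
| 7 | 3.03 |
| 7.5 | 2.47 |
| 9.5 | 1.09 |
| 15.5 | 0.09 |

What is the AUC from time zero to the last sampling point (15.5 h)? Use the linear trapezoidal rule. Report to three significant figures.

AUC = 167 µg/mL·h

Trapezoidal AUC_0→15.5:
  [0→1]: (52.87+35.14)/2 × 1 = 44.005
  [1→7]: (35.14+3.03)/2 × 6 = 114.51
  [7→7.5]: (3.03+2.47)/2 × 0.5 = 1.375
  [7.5→9.5]: (2.47+1.09)/2 × 2 = 3.56
  [9.5→15.5]: (1.09+0.09)/2 × 6 = 3.54
  Sum = 166.99 µg/mL·h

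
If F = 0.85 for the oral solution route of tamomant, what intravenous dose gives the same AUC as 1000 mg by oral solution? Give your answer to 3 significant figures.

D_iv = 850 mg

Systemic exposure from an extravascular dose = F × D_ev, so the equivalent IV dose is F × D_ev.
D_iv = F × D_ev = 0.85 × 1000 = 850 mg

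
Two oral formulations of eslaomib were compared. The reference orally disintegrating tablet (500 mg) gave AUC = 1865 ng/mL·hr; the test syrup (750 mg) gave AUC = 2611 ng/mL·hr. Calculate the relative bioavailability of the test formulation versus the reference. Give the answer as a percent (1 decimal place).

F_rel = (AUC_test/D_test) / (AUC_ref/D_ref)
      = (2611/750) / (1865/500)
      = 3.48133 / 3.73 = 0.9333 = 93.33%

F_rel = 93.3%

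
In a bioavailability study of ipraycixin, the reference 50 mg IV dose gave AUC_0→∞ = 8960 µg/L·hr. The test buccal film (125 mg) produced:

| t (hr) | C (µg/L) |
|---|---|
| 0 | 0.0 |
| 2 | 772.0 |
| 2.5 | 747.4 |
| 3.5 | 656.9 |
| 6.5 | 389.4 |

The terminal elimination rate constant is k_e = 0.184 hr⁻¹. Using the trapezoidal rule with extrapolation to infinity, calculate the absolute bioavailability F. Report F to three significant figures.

Trapezoidal AUC_0→6.5 (buccal film):
  [0→2]: (0.0+772.0)/2 × 2 = 772.0
  [2→2.5]: (772.0+747.4)/2 × 0.5 = 379.85
  [2.5→3.5]: (747.4+656.9)/2 × 1 = 702.15
  [3.5→6.5]: (656.9+389.4)/2 × 3 = 1569.45
  Sum = 3423.45 µg/L·hr
Tail: C_last/k_e = 389.4/0.184 = 2116.304
AUC_0→∞ (buccal film) = 3423.45 + 2116.304 = 5539.754 µg/L·hr
F = (AUC_ev/D_ev)/(AUC_iv/D_iv) = (5539.754/125)/(8960/50) = 44.318032/179.2 = 0.2473

F = 0.247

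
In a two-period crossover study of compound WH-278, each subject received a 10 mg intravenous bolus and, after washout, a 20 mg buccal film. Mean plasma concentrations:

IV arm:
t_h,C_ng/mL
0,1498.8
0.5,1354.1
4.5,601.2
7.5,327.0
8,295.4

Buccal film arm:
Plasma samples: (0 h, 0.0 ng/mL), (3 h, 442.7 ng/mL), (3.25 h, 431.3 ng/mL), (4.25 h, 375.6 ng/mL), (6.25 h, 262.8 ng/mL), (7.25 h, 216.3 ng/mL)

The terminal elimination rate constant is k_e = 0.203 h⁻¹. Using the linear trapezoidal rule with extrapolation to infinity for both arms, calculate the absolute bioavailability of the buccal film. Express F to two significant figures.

Trapezoidal AUC_0→8 (IV):
  [0→0.5]: (1498.8+1354.1)/2 × 0.5 = 713.225
  [0.5→4.5]: (1354.1+601.2)/2 × 4 = 3910.6
  [4.5→7.5]: (601.2+327.0)/2 × 3 = 1392.3
  [7.5→8]: (327.0+295.4)/2 × 0.5 = 155.6
  Sum = 6171.725 ng/mL·h
IV tail: 295.4/0.203 = 1455.172; AUC_iv,0→∞ = 6171.725 + 1455.172 = 7626.897 ng/mL·h
Trapezoidal AUC_0→7.25 (buccal film):
  [0→3]: (0.0+442.7)/2 × 3 = 664.05
  [3→3.25]: (442.7+431.3)/2 × 0.25 = 109.25
  [3.25→4.25]: (431.3+375.6)/2 × 1 = 403.45
  [4.25→6.25]: (375.6+262.8)/2 × 2 = 638.4
  [6.25→7.25]: (262.8+216.3)/2 × 1 = 239.55
  Sum = 2054.7 ng/mL·h
buccal film tail: 216.3/0.203 = 1065.517; AUC_ev,0→∞ = 2054.7 + 1065.517 = 3120.217 ng/mL·h
F = (AUC_ev/D_ev)/(AUC_iv/D_iv) = (3120.217/20)/(7626.897/10) = 156.01085/762.6897 = 0.2046

F = 0.20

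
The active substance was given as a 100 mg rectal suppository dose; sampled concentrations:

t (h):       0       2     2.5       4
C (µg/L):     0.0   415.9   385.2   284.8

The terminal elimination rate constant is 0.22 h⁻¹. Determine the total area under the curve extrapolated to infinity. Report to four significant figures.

AUC = 2413 µg/L·h

Trapezoidal AUC_0→4:
  [0→2]: (0.0+415.9)/2 × 2 = 415.9
  [2→2.5]: (415.9+385.2)/2 × 0.5 = 200.275
  [2.5→4]: (385.2+284.8)/2 × 1.5 = 502.5
  Sum = 1118.675 µg/L·h
Extrapolated tail: C_last / k_e = 284.8 / 0.22 = 1294.545
AUC_0→∞ = 1118.675 + 1294.545 = 2413.22 µg/L·h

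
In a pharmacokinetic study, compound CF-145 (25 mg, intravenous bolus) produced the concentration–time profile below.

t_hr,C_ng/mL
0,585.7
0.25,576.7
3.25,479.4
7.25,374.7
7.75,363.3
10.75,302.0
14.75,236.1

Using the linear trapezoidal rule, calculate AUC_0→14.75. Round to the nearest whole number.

Trapezoidal AUC_0→14.75:
  [0→0.25]: (585.7+576.7)/2 × 0.25 = 145.3
  [0.25→3.25]: (576.7+479.4)/2 × 3 = 1584.15
  [3.25→7.25]: (479.4+374.7)/2 × 4 = 1708.2
  [7.25→7.75]: (374.7+363.3)/2 × 0.5 = 184.5
  [7.75→10.75]: (363.3+302.0)/2 × 3 = 997.95
  [10.75→14.75]: (302.0+236.1)/2 × 4 = 1076.2
  Sum = 5696.3 ng/mL·hr

AUC = 5696 ng/mL·hr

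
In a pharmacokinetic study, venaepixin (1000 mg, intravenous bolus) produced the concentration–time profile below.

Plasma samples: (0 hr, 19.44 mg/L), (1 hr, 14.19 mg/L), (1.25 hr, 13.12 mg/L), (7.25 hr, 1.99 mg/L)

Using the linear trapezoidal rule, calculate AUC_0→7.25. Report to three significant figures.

Trapezoidal AUC_0→7.25:
  [0→1]: (19.44+14.19)/2 × 1 = 16.815
  [1→1.25]: (14.19+13.12)/2 × 0.25 = 3.41375
  [1.25→7.25]: (13.12+1.99)/2 × 6 = 45.33
  Sum = 65.55875 mg/L·hr

AUC = 65.6 mg/L·hr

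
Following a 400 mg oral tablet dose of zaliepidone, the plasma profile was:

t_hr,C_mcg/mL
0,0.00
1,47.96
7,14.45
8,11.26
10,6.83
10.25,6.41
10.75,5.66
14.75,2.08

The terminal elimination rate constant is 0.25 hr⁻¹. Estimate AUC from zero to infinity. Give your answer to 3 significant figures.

AUC = 271 mcg/mL·hr

Trapezoidal AUC_0→14.75:
  [0→1]: (0.00+47.96)/2 × 1 = 23.98
  [1→7]: (47.96+14.45)/2 × 6 = 187.23
  [7→8]: (14.45+11.26)/2 × 1 = 12.855
  [8→10]: (11.26+6.83)/2 × 2 = 18.09
  [10→10.25]: (6.83+6.41)/2 × 0.25 = 1.655
  [10.25→10.75]: (6.41+5.66)/2 × 0.5 = 3.0175
  [10.75→14.75]: (5.66+2.08)/2 × 4 = 15.48
  Sum = 262.3075 mcg/mL·hr
Extrapolated tail: C_last / k_e = 2.08 / 0.25 = 8.320
AUC_0→∞ = 262.3075 + 8.320 = 270.6275 mcg/mL·hr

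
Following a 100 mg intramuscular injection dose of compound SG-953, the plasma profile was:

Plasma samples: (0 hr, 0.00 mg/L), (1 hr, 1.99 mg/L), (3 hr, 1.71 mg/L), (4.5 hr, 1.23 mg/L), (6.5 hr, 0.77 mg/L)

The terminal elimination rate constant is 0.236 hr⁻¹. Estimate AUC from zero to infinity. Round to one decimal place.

AUC = 12.2 mg/L·hr

Trapezoidal AUC_0→6.5:
  [0→1]: (0.00+1.99)/2 × 1 = 0.995
  [1→3]: (1.99+1.71)/2 × 2 = 3.7
  [3→4.5]: (1.71+1.23)/2 × 1.5 = 2.205
  [4.5→6.5]: (1.23+0.77)/2 × 2 = 2.0
  Sum = 8.9 mg/L·hr
Extrapolated tail: C_last / k_e = 0.77 / 0.236 = 3.263
AUC_0→∞ = 8.9 + 3.263 = 12.163 mg/L·hr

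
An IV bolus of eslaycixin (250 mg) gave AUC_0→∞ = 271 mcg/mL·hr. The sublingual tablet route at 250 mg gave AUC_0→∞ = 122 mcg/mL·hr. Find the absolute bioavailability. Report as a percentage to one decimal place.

F = 45.0%

F = (AUC_ev / D_ev) / (AUC_iv / D_iv)
  = (122/250) / (271/250)
  = 0.488 / 1.084 = 0.4502
  = 45.02%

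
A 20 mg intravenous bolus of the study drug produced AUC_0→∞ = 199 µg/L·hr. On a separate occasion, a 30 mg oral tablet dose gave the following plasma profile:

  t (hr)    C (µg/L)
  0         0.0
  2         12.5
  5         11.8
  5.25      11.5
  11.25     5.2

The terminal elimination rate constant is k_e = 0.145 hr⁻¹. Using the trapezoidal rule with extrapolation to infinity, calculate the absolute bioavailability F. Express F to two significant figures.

Trapezoidal AUC_0→11.25 (oral tablet):
  [0→2]: (0.0+12.5)/2 × 2 = 12.5
  [2→5]: (12.5+11.8)/2 × 3 = 36.45
  [5→5.25]: (11.8+11.5)/2 × 0.25 = 2.9125
  [5.25→11.25]: (11.5+5.2)/2 × 6 = 50.1
  Sum = 101.9625 µg/L·hr
Tail: C_last/k_e = 5.2/0.145 = 35.862
AUC_0→∞ (oral tablet) = 101.9625 + 35.862 = 137.8245 µg/L·hr
F = (AUC_ev/D_ev)/(AUC_iv/D_iv) = (137.8245/30)/(199/20) = 4.59415/9.95 = 0.4617

F = 0.46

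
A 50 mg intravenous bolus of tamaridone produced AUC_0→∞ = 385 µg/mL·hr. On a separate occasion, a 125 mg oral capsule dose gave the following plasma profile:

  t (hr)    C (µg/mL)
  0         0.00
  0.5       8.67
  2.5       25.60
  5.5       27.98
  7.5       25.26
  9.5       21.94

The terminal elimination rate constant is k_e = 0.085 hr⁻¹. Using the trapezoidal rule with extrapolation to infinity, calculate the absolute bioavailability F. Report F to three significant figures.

F = 0.494

Trapezoidal AUC_0→9.5 (oral capsule):
  [0→0.5]: (0.00+8.67)/2 × 0.5 = 2.1675
  [0.5→2.5]: (8.67+25.60)/2 × 2 = 34.27
  [2.5→5.5]: (25.60+27.98)/2 × 3 = 80.37
  [5.5→7.5]: (27.98+25.26)/2 × 2 = 53.24
  [7.5→9.5]: (25.26+21.94)/2 × 2 = 47.2
  Sum = 217.2475 µg/mL·hr
Tail: C_last/k_e = 21.94/0.085 = 258.118
AUC_0→∞ (oral capsule) = 217.2475 + 258.118 = 475.3655 µg/mL·hr
F = (AUC_ev/D_ev)/(AUC_iv/D_iv) = (475.3655/125)/(385/50) = 3.802924/7.7 = 0.4939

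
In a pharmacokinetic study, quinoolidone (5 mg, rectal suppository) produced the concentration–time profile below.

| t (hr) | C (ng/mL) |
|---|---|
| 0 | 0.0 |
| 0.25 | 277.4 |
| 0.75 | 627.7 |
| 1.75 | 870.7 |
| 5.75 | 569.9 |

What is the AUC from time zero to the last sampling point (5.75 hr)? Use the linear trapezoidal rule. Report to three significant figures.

AUC = 3890 ng/mL·hr

Trapezoidal AUC_0→5.75:
  [0→0.25]: (0.0+277.4)/2 × 0.25 = 34.675
  [0.25→0.75]: (277.4+627.7)/2 × 0.5 = 226.275
  [0.75→1.75]: (627.7+870.7)/2 × 1 = 749.2
  [1.75→5.75]: (870.7+569.9)/2 × 4 = 2881.2
  Sum = 3891.35 ng/mL·hr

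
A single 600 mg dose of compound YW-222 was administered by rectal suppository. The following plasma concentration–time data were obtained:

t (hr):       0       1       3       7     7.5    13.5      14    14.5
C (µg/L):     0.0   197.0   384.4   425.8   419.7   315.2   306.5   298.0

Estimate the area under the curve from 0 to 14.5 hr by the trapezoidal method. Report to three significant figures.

AUC = 5020 µg/L·hr

Trapezoidal AUC_0→14.5:
  [0→1]: (0.0+197.0)/2 × 1 = 98.5
  [1→3]: (197.0+384.4)/2 × 2 = 581.4
  [3→7]: (384.4+425.8)/2 × 4 = 1620.4
  [7→7.5]: (425.8+419.7)/2 × 0.5 = 211.375
  [7.5→13.5]: (419.7+315.2)/2 × 6 = 2204.7
  [13.5→14]: (315.2+306.5)/2 × 0.5 = 155.425
  [14→14.5]: (306.5+298.0)/2 × 0.5 = 151.125
  Sum = 5022.925 µg/L·hr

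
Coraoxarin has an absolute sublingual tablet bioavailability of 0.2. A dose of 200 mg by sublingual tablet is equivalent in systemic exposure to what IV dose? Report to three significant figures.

D_iv = 40.0 mg

Systemic exposure from an extravascular dose = F × D_ev, so the equivalent IV dose is F × D_ev.
D_iv = F × D_ev = 0.2 × 200 = 40 mg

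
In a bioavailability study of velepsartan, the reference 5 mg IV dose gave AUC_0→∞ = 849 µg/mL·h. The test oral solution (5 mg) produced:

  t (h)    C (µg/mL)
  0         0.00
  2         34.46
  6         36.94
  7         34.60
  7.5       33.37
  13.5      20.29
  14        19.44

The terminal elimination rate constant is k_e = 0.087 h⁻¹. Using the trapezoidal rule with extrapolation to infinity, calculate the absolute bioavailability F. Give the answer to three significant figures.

F = 0.735

Trapezoidal AUC_0→14 (oral solution):
  [0→2]: (0.00+34.46)/2 × 2 = 34.46
  [2→6]: (34.46+36.94)/2 × 4 = 142.8
  [6→7]: (36.94+34.60)/2 × 1 = 35.77
  [7→7.5]: (34.60+33.37)/2 × 0.5 = 16.9925
  [7.5→13.5]: (33.37+20.29)/2 × 6 = 160.98
  [13.5→14]: (20.29+19.44)/2 × 0.5 = 9.9325
  Sum = 400.935 µg/mL·h
Tail: C_last/k_e = 19.44/0.087 = 223.448
AUC_0→∞ (oral solution) = 400.935 + 223.448 = 624.383 µg/mL·h
F = (AUC_ev/D_ev)/(AUC_iv/D_iv) = (624.383/5)/(849/5) = 124.8766/169.8 = 0.7354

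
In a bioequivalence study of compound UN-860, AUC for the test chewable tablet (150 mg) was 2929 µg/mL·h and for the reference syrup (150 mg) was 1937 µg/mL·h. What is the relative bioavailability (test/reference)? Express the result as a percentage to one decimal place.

F_rel = 151.2%

F_rel = (AUC_test/D_test) / (AUC_ref/D_ref)
      = (2929/150) / (1937/150)
      = 19.5267 / 12.9133 = 1.5121 = 151.21%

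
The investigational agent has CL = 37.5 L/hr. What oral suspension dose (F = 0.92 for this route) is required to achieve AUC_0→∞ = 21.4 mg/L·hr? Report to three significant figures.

Dose = CL × AUC_0→∞ / F
     = 37.5 × 21.4 / 0.92 = 872.283 mg

Dose = 872 mg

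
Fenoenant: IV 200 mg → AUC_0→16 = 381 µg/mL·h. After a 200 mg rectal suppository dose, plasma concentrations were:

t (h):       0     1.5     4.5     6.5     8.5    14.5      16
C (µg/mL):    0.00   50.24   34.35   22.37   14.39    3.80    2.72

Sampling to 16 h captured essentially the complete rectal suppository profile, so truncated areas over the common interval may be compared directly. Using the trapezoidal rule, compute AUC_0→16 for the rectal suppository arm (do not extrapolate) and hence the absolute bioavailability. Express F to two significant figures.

F = 0.83

Trapezoidal AUC_0→16 (rectal suppository):
  [0→1.5]: (0.00+50.24)/2 × 1.5 = 37.68
  [1.5→4.5]: (50.24+34.35)/2 × 3 = 126.885
  [4.5→6.5]: (34.35+22.37)/2 × 2 = 56.72
  [6.5→8.5]: (22.37+14.39)/2 × 2 = 36.76
  [8.5→14.5]: (14.39+3.80)/2 × 6 = 54.57
  [14.5→16]: (3.80+2.72)/2 × 1.5 = 4.89
  Sum = 317.505 µg/mL·h
F = (AUC_ev/D_ev)/(AUC_iv/D_iv) = (317.505/200)/(381/200) = 1.587525/1.905 = 0.8333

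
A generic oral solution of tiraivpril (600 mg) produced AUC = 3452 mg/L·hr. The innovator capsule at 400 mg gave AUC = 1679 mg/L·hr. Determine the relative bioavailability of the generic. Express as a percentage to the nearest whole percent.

F_rel = 137%

F_rel = (AUC_test/D_test) / (AUC_ref/D_ref)
      = (3452/600) / (1679/400)
      = 5.75333 / 4.1975 = 1.3707 = 137.07%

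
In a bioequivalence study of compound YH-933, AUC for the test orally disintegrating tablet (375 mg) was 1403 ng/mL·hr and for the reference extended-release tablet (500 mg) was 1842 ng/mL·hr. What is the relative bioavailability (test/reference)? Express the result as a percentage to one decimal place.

F_rel = 101.6%

F_rel = (AUC_test/D_test) / (AUC_ref/D_ref)
      = (1403/375) / (1842/500)
      = 3.74133 / 3.684 = 1.0156 = 101.56%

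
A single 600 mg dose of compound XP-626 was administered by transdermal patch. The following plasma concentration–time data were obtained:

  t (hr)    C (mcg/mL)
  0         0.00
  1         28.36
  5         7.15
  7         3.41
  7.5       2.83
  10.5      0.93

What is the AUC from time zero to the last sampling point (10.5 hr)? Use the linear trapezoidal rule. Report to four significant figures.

AUC = 103.0 mcg/mL·hr

Trapezoidal AUC_0→10.5:
  [0→1]: (0.00+28.36)/2 × 1 = 14.18
  [1→5]: (28.36+7.15)/2 × 4 = 71.02
  [5→7]: (7.15+3.41)/2 × 2 = 10.56
  [7→7.5]: (3.41+2.83)/2 × 0.5 = 1.56
  [7.5→10.5]: (2.83+0.93)/2 × 3 = 5.64
  Sum = 102.96 mcg/mL·hr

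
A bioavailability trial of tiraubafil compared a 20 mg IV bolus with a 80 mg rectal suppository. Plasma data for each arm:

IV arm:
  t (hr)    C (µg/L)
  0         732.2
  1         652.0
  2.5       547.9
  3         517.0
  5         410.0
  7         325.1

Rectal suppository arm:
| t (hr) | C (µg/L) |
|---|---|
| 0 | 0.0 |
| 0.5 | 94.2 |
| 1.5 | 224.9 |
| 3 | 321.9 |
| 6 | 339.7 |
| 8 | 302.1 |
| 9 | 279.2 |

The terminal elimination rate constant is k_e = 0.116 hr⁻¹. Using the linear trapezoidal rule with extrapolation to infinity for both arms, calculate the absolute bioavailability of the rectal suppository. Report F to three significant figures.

F = 0.195

Trapezoidal AUC_0→7 (IV):
  [0→1]: (732.2+652.0)/2 × 1 = 692.1
  [1→2.5]: (652.0+547.9)/2 × 1.5 = 899.925
  [2.5→3]: (547.9+517.0)/2 × 0.5 = 266.225
  [3→5]: (517.0+410.0)/2 × 2 = 927.0
  [5→7]: (410.0+325.1)/2 × 2 = 735.1
  Sum = 3520.35 µg/L·hr
IV tail: 325.1/0.116 = 2802.586; AUC_iv,0→∞ = 3520.35 + 2802.586 = 6322.936 µg/L·hr
Trapezoidal AUC_0→9 (rectal suppository):
  [0→0.5]: (0.0+94.2)/2 × 0.5 = 23.55
  [0.5→1.5]: (94.2+224.9)/2 × 1 = 159.55
  [1.5→3]: (224.9+321.9)/2 × 1.5 = 410.1
  [3→6]: (321.9+339.7)/2 × 3 = 992.4
  [6→8]: (339.7+302.1)/2 × 2 = 641.8
  [8→9]: (302.1+279.2)/2 × 1 = 290.65
  Sum = 2518.05 µg/L·hr
rectal suppository tail: 279.2/0.116 = 2406.897; AUC_ev,0→∞ = 2518.05 + 2406.897 = 4924.947 µg/L·hr
F = (AUC_ev/D_ev)/(AUC_iv/D_iv) = (4924.947/80)/(6322.936/20) = 61.5618/316.1468 = 0.1947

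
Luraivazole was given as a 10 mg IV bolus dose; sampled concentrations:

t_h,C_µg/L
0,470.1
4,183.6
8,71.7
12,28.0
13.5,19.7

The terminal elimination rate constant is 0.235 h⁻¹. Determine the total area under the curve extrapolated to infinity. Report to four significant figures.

Trapezoidal AUC_0→13.5:
  [0→4]: (470.1+183.6)/2 × 4 = 1307.4
  [4→8]: (183.6+71.7)/2 × 4 = 510.6
  [8→12]: (71.7+28.0)/2 × 4 = 199.4
  [12→13.5]: (28.0+19.7)/2 × 1.5 = 35.775
  Sum = 2053.175 µg/L·h
Extrapolated tail: C_last / k_e = 19.7 / 0.235 = 83.830
AUC_0→∞ = 2053.175 + 83.830 = 2137.005 µg/L·h

AUC = 2137 µg/L·h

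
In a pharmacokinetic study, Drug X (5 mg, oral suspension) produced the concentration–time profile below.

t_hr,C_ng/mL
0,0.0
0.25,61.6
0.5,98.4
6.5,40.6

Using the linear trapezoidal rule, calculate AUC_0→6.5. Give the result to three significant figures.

AUC = 445 ng/mL·hr

Trapezoidal AUC_0→6.5:
  [0→0.25]: (0.0+61.6)/2 × 0.25 = 7.7
  [0.25→0.5]: (61.6+98.4)/2 × 0.25 = 20.0
  [0.5→6.5]: (98.4+40.6)/2 × 6 = 417.0
  Sum = 444.7 ng/mL·hr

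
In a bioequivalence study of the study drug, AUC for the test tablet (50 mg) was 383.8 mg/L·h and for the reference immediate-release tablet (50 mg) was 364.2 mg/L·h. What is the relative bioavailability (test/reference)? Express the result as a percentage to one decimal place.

F_rel = 105.4%

F_rel = (AUC_test/D_test) / (AUC_ref/D_ref)
      = (383.8/50) / (364.2/50)
      = 7.676 / 7.284 = 1.0538 = 105.38%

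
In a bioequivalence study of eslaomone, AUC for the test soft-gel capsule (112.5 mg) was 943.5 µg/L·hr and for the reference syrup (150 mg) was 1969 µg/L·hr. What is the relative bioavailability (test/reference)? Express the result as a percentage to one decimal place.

F_rel = 63.9%

F_rel = (AUC_test/D_test) / (AUC_ref/D_ref)
      = (943.5/112.5) / (1969/150)
      = 8.38667 / 13.1267 = 0.6389 = 63.89%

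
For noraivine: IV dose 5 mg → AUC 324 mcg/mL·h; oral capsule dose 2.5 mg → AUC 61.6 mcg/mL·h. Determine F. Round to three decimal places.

F = (AUC_ev / D_ev) / (AUC_iv / D_iv)
  = (61.6/2.5) / (324/5)
  = 24.64 / 64.8 = 0.3802

F = 0.380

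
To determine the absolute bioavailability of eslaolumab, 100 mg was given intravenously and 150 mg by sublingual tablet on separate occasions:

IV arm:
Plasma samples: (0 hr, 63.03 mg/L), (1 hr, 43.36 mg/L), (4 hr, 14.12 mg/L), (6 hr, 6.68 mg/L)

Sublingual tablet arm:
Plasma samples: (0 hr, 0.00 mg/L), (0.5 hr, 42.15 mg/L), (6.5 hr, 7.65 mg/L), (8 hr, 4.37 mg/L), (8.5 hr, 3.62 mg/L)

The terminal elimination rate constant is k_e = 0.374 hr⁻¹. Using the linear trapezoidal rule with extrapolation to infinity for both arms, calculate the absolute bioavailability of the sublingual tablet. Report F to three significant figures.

Trapezoidal AUC_0→6 (IV):
  [0→1]: (63.03+43.36)/2 × 1 = 53.195
  [1→4]: (43.36+14.12)/2 × 3 = 86.22
  [4→6]: (14.12+6.68)/2 × 2 = 20.8
  Sum = 160.215 mg/L·hr
IV tail: 6.68/0.374 = 17.861; AUC_iv,0→∞ = 160.215 + 17.861 = 178.076 mg/L·hr
Trapezoidal AUC_0→8.5 (sublingual tablet):
  [0→0.5]: (0.00+42.15)/2 × 0.5 = 10.5375
  [0.5→6.5]: (42.15+7.65)/2 × 6 = 149.4
  [6.5→8]: (7.65+4.37)/2 × 1.5 = 9.015
  [8→8.5]: (4.37+3.62)/2 × 0.5 = 1.9975
  Sum = 170.95 mg/L·hr
sublingual tablet tail: 3.62/0.374 = 9.679; AUC_ev,0→∞ = 170.95 + 9.679 = 180.629 mg/L·hr
F = (AUC_ev/D_ev)/(AUC_iv/D_iv) = (180.629/150)/(178.076/100) = 1.20419/1.78076 = 0.6762

F = 0.676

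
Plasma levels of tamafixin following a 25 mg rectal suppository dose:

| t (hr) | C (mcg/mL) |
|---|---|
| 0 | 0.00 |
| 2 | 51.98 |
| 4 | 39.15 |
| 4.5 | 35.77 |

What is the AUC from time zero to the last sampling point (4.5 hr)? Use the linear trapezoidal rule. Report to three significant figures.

AUC = 162 mcg/mL·hr

Trapezoidal AUC_0→4.5:
  [0→2]: (0.00+51.98)/2 × 2 = 51.98
  [2→4]: (51.98+39.15)/2 × 2 = 91.13
  [4→4.5]: (39.15+35.77)/2 × 0.5 = 18.73
  Sum = 161.84 mcg/mL·hr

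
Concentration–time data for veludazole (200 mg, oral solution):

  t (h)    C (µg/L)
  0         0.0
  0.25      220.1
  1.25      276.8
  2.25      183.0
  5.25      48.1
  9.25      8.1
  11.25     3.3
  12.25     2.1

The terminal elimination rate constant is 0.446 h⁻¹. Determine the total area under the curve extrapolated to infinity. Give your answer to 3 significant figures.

AUC = 984 µg/L·h

Trapezoidal AUC_0→12.25:
  [0→0.25]: (0.0+220.1)/2 × 0.25 = 27.5125
  [0.25→1.25]: (220.1+276.8)/2 × 1 = 248.45
  [1.25→2.25]: (276.8+183.0)/2 × 1 = 229.9
  [2.25→5.25]: (183.0+48.1)/2 × 3 = 346.65
  [5.25→9.25]: (48.1+8.1)/2 × 4 = 112.4
  [9.25→11.25]: (8.1+3.3)/2 × 2 = 11.4
  [11.25→12.25]: (3.3+2.1)/2 × 1 = 2.7
  Sum = 979.0125 µg/L·h
Extrapolated tail: C_last / k_e = 2.1 / 0.446 = 4.709
AUC_0→∞ = 979.0125 + 4.709 = 983.7215 µg/L·h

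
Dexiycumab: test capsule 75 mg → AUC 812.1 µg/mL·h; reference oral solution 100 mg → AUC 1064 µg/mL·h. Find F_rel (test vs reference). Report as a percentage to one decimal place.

F_rel = (AUC_test/D_test) / (AUC_ref/D_ref)
      = (812.1/75) / (1064/100)
      = 10.828 / 10.64 = 1.0177 = 101.77%

F_rel = 101.8%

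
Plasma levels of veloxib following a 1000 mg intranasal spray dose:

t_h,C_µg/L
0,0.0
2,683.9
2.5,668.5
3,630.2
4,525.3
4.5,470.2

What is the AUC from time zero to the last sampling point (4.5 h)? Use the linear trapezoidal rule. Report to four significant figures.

Trapezoidal AUC_0→4.5:
  [0→2]: (0.0+683.9)/2 × 2 = 683.9
  [2→2.5]: (683.9+668.5)/2 × 0.5 = 338.1
  [2.5→3]: (668.5+630.2)/2 × 0.5 = 324.675
  [3→4]: (630.2+525.3)/2 × 1 = 577.75
  [4→4.5]: (525.3+470.2)/2 × 0.5 = 248.875
  Sum = 2173.3 µg/L·h

AUC = 2173 µg/L·h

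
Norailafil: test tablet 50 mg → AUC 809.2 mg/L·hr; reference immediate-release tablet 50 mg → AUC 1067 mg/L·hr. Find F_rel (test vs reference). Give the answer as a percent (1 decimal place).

F_rel = 75.8%

F_rel = (AUC_test/D_test) / (AUC_ref/D_ref)
      = (809.2/50) / (1067/50)
      = 16.184 / 21.34 = 0.7584 = 75.84%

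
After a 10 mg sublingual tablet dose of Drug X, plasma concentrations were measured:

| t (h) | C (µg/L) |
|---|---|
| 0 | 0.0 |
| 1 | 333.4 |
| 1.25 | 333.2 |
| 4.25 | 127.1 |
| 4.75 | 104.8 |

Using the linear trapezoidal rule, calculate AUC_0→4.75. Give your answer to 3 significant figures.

Trapezoidal AUC_0→4.75:
  [0→1]: (0.0+333.4)/2 × 1 = 166.7
  [1→1.25]: (333.4+333.2)/2 × 0.25 = 83.325
  [1.25→4.25]: (333.2+127.1)/2 × 3 = 690.45
  [4.25→4.75]: (127.1+104.8)/2 × 0.5 = 57.975
  Sum = 998.45 µg/L·h

AUC = 998 µg/L·h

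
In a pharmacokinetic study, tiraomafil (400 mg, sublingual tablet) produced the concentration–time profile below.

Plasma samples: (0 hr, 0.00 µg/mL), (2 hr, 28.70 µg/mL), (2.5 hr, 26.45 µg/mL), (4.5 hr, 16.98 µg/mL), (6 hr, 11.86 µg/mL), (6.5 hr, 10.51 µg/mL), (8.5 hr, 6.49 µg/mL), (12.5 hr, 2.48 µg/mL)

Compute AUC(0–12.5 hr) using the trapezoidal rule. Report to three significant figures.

AUC = 148 µg/mL·hr

Trapezoidal AUC_0→12.5:
  [0→2]: (0.00+28.70)/2 × 2 = 28.7
  [2→2.5]: (28.70+26.45)/2 × 0.5 = 13.7875
  [2.5→4.5]: (26.45+16.98)/2 × 2 = 43.43
  [4.5→6]: (16.98+11.86)/2 × 1.5 = 21.63
  [6→6.5]: (11.86+10.51)/2 × 0.5 = 5.5925
  [6.5→8.5]: (10.51+6.49)/2 × 2 = 17.0
  [8.5→12.5]: (6.49+2.48)/2 × 4 = 17.94
  Sum = 148.08 µg/mL·hr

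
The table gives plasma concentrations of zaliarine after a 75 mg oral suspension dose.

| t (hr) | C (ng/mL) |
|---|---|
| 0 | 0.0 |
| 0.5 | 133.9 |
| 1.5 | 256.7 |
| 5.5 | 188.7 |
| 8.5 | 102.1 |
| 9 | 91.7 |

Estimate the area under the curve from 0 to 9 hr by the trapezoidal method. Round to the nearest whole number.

AUC = 1604 ng/mL·hr

Trapezoidal AUC_0→9:
  [0→0.5]: (0.0+133.9)/2 × 0.5 = 33.475
  [0.5→1.5]: (133.9+256.7)/2 × 1 = 195.3
  [1.5→5.5]: (256.7+188.7)/2 × 4 = 890.8
  [5.5→8.5]: (188.7+102.1)/2 × 3 = 436.2
  [8.5→9]: (102.1+91.7)/2 × 0.5 = 48.45
  Sum = 1604.225 ng/mL·hr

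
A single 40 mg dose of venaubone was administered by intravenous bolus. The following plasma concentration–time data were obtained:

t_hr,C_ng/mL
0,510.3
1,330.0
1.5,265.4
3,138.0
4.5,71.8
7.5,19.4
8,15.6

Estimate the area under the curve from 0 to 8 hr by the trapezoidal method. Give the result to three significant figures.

Trapezoidal AUC_0→8:
  [0→1]: (510.3+330.0)/2 × 1 = 420.15
  [1→1.5]: (330.0+265.4)/2 × 0.5 = 148.85
  [1.5→3]: (265.4+138.0)/2 × 1.5 = 302.55
  [3→4.5]: (138.0+71.8)/2 × 1.5 = 157.35
  [4.5→7.5]: (71.8+19.4)/2 × 3 = 136.8
  [7.5→8]: (19.4+15.6)/2 × 0.5 = 8.75
  Sum = 1174.45 ng/mL·hr

AUC = 1170 ng/mL·hr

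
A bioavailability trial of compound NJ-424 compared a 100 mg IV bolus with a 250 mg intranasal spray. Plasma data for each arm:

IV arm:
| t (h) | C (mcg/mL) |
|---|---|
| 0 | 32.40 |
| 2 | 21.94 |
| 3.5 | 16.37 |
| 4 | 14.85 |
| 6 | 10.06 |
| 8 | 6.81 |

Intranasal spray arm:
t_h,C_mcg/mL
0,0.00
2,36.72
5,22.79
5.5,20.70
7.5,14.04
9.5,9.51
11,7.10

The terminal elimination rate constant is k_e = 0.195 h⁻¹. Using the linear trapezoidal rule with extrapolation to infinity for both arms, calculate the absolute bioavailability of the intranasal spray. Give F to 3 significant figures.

Trapezoidal AUC_0→8 (IV):
  [0→2]: (32.40+21.94)/2 × 2 = 54.34
  [2→3.5]: (21.94+16.37)/2 × 1.5 = 28.7325
  [3.5→4]: (16.37+14.85)/2 × 0.5 = 7.805
  [4→6]: (14.85+10.06)/2 × 2 = 24.91
  [6→8]: (10.06+6.81)/2 × 2 = 16.87
  Sum = 132.6575 mcg/mL·h
IV tail: 6.81/0.195 = 34.923; AUC_iv,0→∞ = 132.6575 + 34.923 = 167.5805 mcg/mL·h
Trapezoidal AUC_0→11 (intranasal spray):
  [0→2]: (0.00+36.72)/2 × 2 = 36.72
  [2→5]: (36.72+22.79)/2 × 3 = 89.265
  [5→5.5]: (22.79+20.70)/2 × 0.5 = 10.8725
  [5.5→7.5]: (20.70+14.04)/2 × 2 = 34.74
  [7.5→9.5]: (14.04+9.51)/2 × 2 = 23.55
  [9.5→11]: (9.51+7.10)/2 × 1.5 = 12.4575
  Sum = 207.605 mcg/mL·h
intranasal spray tail: 7.10/0.195 = 36.410; AUC_ev,0→∞ = 207.605 + 36.410 = 244.015 mcg/mL·h
F = (AUC_ev/D_ev)/(AUC_iv/D_iv) = (244.015/250)/(167.5805/100) = 0.97606/1.675805 = 0.5824

F = 0.582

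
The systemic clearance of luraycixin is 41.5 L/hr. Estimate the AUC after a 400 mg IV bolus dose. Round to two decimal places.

AUC_0→∞ = Dose_iv / CL
        = 400 / 41.5 = 9.63855 mg/L·hr

AUC = 9.64 mg/L·hr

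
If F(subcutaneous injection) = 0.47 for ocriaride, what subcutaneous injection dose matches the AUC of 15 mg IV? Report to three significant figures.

D_subcutaneous = 31.9 mg

For equal systemic exposure: F × D_ev = D_iv
D_ev = D_iv / F = 15 / 0.47 = 31.9149 mg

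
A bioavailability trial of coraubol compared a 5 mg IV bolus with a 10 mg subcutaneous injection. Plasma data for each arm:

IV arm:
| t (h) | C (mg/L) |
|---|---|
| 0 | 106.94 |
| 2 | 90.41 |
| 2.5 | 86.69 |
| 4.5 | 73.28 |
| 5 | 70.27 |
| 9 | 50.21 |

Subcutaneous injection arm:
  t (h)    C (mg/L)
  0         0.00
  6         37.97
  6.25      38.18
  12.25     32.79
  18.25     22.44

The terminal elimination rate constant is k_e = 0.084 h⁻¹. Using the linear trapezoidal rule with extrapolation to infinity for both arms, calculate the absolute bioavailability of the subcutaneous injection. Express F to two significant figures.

F = 0.30

Trapezoidal AUC_0→9 (IV):
  [0→2]: (106.94+90.41)/2 × 2 = 197.35
  [2→2.5]: (90.41+86.69)/2 × 0.5 = 44.275
  [2.5→4.5]: (86.69+73.28)/2 × 2 = 159.97
  [4.5→5]: (73.28+70.27)/2 × 0.5 = 35.8875
  [5→9]: (70.27+50.21)/2 × 4 = 240.96
  Sum = 678.4425 mg/L·h
IV tail: 50.21/0.084 = 597.738; AUC_iv,0→∞ = 678.4425 + 597.738 = 1276.1805 mg/L·h
Trapezoidal AUC_0→18.25 (subcutaneous injection):
  [0→6]: (0.00+37.97)/2 × 6 = 113.91
  [6→6.25]: (37.97+38.18)/2 × 0.25 = 9.51875
  [6.25→12.25]: (38.18+32.79)/2 × 6 = 212.91
  [12.25→18.25]: (32.79+22.44)/2 × 6 = 165.69
  Sum = 502.02875 mg/L·h
subcutaneous injection tail: 22.44/0.084 = 267.143; AUC_ev,0→∞ = 502.02875 + 267.143 = 769.17175 mg/L·h
F = (AUC_ev/D_ev)/(AUC_iv/D_iv) = (769.17175/10)/(1276.1805/5) = 76.917175/255.2361 = 0.3014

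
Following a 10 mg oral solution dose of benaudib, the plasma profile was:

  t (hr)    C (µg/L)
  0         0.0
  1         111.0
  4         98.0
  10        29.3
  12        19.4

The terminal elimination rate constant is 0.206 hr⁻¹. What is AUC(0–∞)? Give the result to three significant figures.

AUC = 894 µg/L·hr

Trapezoidal AUC_0→12:
  [0→1]: (0.0+111.0)/2 × 1 = 55.5
  [1→4]: (111.0+98.0)/2 × 3 = 313.5
  [4→10]: (98.0+29.3)/2 × 6 = 381.9
  [10→12]: (29.3+19.4)/2 × 2 = 48.7
  Sum = 799.6 µg/L·hr
Extrapolated tail: C_last / k_e = 19.4 / 0.206 = 94.175
AUC_0→∞ = 799.6 + 94.175 = 893.775 µg/L·hr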